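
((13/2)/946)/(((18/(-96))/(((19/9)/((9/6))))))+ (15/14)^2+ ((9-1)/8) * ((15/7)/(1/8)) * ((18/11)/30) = 2.03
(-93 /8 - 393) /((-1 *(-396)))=-1079 /1056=-1.02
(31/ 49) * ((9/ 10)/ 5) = 279/ 2450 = 0.11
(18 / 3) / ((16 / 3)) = 9 / 8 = 1.12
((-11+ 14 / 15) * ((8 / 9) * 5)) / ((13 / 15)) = -6040 / 117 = -51.62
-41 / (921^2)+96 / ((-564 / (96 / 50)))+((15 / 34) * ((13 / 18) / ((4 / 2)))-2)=-293808111259 / 135548911800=-2.17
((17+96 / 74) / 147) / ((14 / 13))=8801 / 76146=0.12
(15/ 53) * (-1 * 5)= -75/ 53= -1.42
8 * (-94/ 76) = -188/ 19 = -9.89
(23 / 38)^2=529 / 1444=0.37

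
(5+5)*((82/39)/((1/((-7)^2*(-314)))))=-12616520/39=-323500.51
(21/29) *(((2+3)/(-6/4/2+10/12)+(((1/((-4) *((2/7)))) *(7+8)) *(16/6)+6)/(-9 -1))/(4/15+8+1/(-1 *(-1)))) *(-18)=-356643/4031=-88.48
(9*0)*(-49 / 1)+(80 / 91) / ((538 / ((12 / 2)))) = 240 / 24479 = 0.01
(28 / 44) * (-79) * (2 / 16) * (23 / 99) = -12719 / 8712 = -1.46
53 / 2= 26.50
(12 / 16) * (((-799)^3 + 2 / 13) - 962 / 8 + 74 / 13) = -79572872091 / 208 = -382561885.05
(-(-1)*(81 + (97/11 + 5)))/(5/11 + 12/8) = 48.51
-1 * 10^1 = -10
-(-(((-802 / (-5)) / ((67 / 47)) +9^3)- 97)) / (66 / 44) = 166276 / 335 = 496.35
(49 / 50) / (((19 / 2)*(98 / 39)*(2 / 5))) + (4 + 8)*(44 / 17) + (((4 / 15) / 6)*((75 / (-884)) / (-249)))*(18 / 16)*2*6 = 108603681 / 3485170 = 31.16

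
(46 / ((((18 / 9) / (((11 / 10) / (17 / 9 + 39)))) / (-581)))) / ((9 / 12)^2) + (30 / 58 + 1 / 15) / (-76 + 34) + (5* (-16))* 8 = -23369411 / 18270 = -1279.11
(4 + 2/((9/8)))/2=26/9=2.89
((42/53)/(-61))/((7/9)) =-54/3233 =-0.02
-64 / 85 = -0.75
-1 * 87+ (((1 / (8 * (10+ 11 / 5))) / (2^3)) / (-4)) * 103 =-1359107 / 15616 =-87.03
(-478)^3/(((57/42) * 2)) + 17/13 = -9938596709/247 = -40237233.64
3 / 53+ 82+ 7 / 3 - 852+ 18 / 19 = -2316088 / 3021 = -766.66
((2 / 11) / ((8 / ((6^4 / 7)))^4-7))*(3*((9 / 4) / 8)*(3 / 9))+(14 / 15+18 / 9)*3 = 2331538387439 / 265167669305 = 8.79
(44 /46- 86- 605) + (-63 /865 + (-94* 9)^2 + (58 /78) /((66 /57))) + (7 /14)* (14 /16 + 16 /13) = 7511050102793 /10504560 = 715027.58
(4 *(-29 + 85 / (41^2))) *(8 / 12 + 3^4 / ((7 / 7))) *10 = -476907200 / 5043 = -94568.15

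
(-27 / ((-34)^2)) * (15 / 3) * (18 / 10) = -243 / 1156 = -0.21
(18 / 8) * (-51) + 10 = -419 / 4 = -104.75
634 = 634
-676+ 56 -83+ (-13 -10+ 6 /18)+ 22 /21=-15217 /21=-724.62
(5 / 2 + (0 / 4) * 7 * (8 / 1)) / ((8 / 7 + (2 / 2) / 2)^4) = 96040 / 279841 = 0.34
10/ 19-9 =-161/ 19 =-8.47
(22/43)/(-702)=-11/15093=-0.00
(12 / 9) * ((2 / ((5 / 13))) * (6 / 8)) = 26 / 5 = 5.20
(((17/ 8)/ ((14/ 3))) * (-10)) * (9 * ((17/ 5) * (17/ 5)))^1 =-132651/ 280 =-473.75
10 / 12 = 5 / 6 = 0.83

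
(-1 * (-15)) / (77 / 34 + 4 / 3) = 4.17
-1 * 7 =-7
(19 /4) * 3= 57 /4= 14.25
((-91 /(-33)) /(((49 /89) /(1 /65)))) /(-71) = -89 /82005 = -0.00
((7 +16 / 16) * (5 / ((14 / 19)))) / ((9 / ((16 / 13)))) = 6080 / 819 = 7.42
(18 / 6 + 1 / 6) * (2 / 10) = 19 / 30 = 0.63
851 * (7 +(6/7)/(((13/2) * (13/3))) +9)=16138364/1183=13641.90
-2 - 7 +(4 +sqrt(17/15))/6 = -25/3 +sqrt(255)/90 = -8.16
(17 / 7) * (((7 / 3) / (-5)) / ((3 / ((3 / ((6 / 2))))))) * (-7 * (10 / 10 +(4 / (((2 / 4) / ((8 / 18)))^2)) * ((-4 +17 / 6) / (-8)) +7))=244664 / 10935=22.37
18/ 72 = 1/ 4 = 0.25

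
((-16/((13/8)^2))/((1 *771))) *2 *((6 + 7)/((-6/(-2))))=-2048/30069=-0.07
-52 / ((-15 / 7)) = 364 / 15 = 24.27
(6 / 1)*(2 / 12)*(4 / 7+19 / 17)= 201 / 119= 1.69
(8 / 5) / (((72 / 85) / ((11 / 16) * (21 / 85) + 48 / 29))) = 23993 / 6960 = 3.45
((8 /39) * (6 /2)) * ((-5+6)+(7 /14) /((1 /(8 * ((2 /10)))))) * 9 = 648 /65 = 9.97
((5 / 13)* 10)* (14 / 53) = 700 / 689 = 1.02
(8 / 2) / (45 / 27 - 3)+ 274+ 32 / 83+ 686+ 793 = 145282 / 83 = 1750.39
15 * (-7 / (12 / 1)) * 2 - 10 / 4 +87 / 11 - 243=-2806 / 11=-255.09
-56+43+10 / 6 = -34 / 3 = -11.33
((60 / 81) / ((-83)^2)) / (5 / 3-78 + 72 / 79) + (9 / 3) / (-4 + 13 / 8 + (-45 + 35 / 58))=-51424772372 / 801720980775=-0.06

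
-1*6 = -6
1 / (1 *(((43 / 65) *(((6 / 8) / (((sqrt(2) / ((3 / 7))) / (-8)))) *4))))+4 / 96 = 1 / 24 - 455 *sqrt(2) / 3096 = -0.17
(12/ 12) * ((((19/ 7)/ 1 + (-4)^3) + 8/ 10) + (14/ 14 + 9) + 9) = -1452/ 35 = -41.49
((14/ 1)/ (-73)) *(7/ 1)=-98/ 73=-1.34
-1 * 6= -6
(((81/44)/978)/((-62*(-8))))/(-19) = -27/135177856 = -0.00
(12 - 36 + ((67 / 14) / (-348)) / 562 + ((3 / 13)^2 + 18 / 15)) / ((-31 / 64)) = 210513539036 / 4482724155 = 46.96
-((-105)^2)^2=-121550625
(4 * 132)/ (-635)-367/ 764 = -636437/ 485140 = -1.31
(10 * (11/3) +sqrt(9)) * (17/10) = 2023/30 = 67.43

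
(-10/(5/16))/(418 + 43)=-32/461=-0.07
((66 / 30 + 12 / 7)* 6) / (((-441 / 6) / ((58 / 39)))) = -31784 / 66885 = -0.48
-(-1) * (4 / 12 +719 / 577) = 2734 / 1731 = 1.58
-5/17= -0.29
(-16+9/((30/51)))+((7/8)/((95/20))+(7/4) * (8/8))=469/380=1.23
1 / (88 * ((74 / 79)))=79 / 6512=0.01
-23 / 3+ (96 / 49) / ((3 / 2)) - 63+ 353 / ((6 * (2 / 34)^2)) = 4978441 / 294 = 16933.47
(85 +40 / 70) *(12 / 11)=93.35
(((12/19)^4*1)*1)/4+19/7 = 2512387/912247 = 2.75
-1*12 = -12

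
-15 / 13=-1.15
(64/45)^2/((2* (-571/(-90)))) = 4096/25695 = 0.16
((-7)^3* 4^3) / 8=-2744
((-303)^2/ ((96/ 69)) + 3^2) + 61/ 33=69694487/ 1056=65998.57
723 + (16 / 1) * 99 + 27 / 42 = 32307 / 14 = 2307.64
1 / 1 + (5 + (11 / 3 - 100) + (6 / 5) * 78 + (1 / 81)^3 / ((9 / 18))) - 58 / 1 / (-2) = 85739158 / 2657205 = 32.27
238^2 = 56644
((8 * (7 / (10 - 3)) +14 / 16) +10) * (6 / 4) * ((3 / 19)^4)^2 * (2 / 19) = 2972133 / 2581501582232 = 0.00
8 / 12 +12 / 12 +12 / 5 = 61 / 15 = 4.07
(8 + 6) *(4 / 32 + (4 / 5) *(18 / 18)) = 259 / 20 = 12.95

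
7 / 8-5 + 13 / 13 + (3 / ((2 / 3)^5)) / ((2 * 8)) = -871 / 512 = -1.70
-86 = -86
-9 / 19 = -0.47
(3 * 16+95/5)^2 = 4489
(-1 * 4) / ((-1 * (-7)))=-4 / 7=-0.57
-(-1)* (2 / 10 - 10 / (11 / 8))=-389 / 55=-7.07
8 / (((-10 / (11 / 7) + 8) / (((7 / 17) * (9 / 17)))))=308 / 289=1.07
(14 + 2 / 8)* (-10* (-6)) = 855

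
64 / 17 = 3.76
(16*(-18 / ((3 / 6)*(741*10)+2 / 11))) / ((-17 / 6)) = 19008 / 692869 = 0.03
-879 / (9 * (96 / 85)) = -24905 / 288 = -86.48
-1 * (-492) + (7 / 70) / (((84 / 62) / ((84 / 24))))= 59071 / 120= 492.26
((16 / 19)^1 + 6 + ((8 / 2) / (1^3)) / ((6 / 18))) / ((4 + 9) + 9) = 179 / 209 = 0.86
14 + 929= 943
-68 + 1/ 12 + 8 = -719/ 12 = -59.92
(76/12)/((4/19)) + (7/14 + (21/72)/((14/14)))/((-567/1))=409355/13608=30.08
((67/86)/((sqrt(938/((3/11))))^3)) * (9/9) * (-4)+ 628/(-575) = -628/575-3 * sqrt(30954)/34162898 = -1.09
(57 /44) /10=0.13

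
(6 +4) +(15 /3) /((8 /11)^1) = 135 /8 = 16.88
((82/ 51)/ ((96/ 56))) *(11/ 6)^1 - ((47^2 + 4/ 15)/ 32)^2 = -55987654571/ 11750400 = -4764.74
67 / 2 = 33.50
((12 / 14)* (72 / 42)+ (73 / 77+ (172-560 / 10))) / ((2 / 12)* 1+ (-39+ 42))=382962 / 10241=37.39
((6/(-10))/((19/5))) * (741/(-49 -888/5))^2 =-2167425/1283689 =-1.69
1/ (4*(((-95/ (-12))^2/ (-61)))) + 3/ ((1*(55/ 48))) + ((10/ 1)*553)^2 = 3035919083264/ 99275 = 30580902.37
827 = 827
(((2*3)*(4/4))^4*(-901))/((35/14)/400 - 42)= 186831360/6719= 27806.42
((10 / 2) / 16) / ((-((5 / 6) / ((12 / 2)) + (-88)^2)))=-45 / 1115156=-0.00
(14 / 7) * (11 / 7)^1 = 22 / 7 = 3.14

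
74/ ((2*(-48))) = -37/ 48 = -0.77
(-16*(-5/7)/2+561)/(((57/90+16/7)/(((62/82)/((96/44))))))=6763735/100532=67.28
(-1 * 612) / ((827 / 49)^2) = -1469412 / 683929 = -2.15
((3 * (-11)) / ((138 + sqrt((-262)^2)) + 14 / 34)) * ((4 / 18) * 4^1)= -1496 / 20421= -0.07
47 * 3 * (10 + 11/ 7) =11421/ 7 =1631.57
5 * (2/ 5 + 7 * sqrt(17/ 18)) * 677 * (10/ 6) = 40635.67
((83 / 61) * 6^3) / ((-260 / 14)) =-62748 / 3965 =-15.83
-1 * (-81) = 81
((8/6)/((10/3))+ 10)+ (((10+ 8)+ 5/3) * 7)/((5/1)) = 569/15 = 37.93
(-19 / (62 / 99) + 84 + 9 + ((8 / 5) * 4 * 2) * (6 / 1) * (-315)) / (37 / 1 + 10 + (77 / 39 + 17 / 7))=-469.42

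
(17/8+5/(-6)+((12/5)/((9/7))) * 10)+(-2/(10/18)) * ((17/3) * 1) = -0.44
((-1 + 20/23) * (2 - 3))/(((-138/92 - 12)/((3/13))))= -2/897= -0.00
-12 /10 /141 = -0.01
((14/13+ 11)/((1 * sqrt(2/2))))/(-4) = -3.02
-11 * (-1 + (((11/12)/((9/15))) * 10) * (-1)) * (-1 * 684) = -122474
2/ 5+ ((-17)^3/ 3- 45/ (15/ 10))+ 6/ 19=-475081/ 285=-1666.95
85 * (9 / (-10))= -153 / 2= -76.50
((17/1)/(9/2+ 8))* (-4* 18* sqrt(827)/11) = -2448* sqrt(827)/275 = -255.99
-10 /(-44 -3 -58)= 2 /21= 0.10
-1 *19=-19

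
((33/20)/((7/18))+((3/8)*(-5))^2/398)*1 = 3790467/891520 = 4.25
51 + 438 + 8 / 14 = 3427 / 7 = 489.57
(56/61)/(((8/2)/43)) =602/61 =9.87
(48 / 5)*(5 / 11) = 48 / 11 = 4.36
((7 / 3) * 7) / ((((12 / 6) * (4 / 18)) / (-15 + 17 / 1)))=147 / 2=73.50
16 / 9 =1.78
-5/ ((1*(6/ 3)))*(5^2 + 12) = -92.50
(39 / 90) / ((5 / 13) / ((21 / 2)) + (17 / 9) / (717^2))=11.83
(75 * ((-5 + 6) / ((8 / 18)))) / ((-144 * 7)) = -75 / 448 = -0.17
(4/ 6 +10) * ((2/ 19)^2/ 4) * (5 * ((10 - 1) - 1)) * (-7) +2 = -6794/ 1083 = -6.27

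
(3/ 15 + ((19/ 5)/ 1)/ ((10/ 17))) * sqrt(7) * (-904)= -150516 * sqrt(7)/ 25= -15929.12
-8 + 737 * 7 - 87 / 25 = 128688 / 25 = 5147.52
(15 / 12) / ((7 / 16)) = 20 / 7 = 2.86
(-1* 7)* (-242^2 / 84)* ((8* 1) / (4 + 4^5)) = 29282 / 771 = 37.98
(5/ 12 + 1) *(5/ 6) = 85/ 72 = 1.18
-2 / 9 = -0.22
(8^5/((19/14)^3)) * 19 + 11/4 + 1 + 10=359681423/1444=249086.86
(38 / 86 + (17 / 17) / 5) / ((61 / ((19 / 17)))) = 2622 / 222955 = 0.01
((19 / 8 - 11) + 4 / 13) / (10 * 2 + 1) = -865 / 2184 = -0.40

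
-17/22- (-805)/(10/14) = 1126.23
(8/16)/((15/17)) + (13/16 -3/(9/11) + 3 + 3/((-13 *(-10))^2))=48177/67600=0.71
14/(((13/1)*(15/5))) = 14/39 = 0.36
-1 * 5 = -5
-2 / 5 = -0.40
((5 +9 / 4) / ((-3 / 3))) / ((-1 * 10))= 29 / 40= 0.72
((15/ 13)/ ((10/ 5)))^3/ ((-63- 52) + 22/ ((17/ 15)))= -459/ 228488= -0.00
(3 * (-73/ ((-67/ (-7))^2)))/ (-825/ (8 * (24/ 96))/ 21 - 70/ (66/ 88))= 6174/ 291785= 0.02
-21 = -21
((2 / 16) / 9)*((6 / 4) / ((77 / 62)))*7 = 31 / 264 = 0.12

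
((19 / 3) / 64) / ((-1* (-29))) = 0.00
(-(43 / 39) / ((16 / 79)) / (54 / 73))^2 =54.16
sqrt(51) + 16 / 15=8.21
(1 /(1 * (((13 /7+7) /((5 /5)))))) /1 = 7 /62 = 0.11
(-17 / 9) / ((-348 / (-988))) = -4199 / 783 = -5.36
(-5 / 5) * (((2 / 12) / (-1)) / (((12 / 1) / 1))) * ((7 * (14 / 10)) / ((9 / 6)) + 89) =1433 / 1080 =1.33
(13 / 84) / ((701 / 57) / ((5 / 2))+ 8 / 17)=20995 / 731192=0.03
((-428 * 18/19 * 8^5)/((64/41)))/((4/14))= -566028288/19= -29790962.53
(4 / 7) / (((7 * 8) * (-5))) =-1 / 490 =-0.00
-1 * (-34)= 34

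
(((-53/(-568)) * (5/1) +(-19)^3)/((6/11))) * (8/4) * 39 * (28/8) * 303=-1181561422041/1136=-1040106885.60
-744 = -744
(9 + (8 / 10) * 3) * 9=513 / 5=102.60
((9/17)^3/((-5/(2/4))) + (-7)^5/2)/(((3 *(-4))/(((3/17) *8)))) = 412864684/417605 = 988.65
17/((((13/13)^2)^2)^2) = 17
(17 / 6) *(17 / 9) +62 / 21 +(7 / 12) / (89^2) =49728479 / 5988276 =8.30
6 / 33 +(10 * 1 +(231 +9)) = 2752 / 11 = 250.18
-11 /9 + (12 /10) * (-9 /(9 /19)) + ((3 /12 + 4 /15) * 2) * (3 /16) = -34313 /1440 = -23.83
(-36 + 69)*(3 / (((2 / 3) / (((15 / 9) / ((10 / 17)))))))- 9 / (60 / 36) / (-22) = 92619 / 220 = 421.00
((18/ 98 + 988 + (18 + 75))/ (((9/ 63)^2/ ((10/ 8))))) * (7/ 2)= 927115/ 4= 231778.75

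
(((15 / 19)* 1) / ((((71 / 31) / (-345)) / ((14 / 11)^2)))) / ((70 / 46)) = -20662740 / 163229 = -126.59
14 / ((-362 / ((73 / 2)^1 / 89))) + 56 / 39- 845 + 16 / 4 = -1054933903 / 1256502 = -839.58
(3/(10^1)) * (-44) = -66/5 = -13.20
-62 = -62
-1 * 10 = -10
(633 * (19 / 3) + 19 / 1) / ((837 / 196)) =789488 / 837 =943.24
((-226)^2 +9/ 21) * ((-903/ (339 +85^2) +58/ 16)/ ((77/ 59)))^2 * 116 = 101510969130396048635/ 2374556626288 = 42749441.31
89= 89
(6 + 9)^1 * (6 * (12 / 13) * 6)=6480 / 13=498.46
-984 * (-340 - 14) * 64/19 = 22293504/19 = 1173342.32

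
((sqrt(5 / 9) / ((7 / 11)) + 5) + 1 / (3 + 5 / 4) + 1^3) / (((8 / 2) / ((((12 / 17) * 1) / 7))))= 11 * sqrt(5) / 833 + 318 / 2023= 0.19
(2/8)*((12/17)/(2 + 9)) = 3/187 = 0.02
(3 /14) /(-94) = -3 /1316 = -0.00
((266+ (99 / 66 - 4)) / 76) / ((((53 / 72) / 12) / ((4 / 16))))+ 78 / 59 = 918057 / 59413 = 15.45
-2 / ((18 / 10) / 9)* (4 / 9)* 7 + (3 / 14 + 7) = -3011 / 126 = -23.90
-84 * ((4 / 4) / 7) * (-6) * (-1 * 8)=-576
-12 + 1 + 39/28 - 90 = -2789/28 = -99.61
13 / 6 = 2.17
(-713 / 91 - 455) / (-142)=21059 / 6461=3.26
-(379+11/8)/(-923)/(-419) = -3043/3093896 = -0.00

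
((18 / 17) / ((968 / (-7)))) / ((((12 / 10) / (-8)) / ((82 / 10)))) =861 / 2057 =0.42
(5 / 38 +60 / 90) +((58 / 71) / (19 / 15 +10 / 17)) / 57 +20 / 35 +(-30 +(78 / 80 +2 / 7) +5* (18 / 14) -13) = -18187736317 / 535984680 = -33.93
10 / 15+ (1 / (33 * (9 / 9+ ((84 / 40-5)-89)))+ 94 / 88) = 208121 / 119988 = 1.73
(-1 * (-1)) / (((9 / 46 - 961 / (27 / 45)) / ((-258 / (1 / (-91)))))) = -3239964 / 221003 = -14.66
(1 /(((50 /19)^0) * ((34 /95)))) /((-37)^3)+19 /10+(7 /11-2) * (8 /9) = 97727126 /142081665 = 0.69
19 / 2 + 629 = 1277 / 2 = 638.50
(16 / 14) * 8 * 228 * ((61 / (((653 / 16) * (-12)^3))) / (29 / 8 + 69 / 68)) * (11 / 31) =-110967296 / 804719979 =-0.14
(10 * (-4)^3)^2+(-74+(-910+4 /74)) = 15118794 /37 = 408616.05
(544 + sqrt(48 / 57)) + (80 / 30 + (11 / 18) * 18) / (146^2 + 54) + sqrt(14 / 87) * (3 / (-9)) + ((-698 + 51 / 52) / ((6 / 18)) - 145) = -2820422219 / 1666860 - sqrt(1218) / 261 + 4 * sqrt(19) / 19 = -1691.27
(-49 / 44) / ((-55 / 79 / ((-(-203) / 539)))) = 16037 / 26620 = 0.60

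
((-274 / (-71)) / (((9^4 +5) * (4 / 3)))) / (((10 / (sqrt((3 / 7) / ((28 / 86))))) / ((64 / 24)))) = 137 * sqrt(258) / 16316510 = 0.00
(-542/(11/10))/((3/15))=-27100/11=-2463.64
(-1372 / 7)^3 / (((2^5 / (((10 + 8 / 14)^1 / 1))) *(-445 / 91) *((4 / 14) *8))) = 396124183 / 1780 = 222541.68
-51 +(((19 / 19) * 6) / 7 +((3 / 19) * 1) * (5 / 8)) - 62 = -119215 / 1064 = -112.04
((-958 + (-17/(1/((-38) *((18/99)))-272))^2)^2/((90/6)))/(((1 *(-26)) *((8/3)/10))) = -41987654675966303172801/4758033284444625146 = -8824.58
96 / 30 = 16 / 5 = 3.20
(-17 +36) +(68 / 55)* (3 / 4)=1096 / 55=19.93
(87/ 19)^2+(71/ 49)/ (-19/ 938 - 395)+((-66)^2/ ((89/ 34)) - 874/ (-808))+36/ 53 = 3009829264613367923/ 1784327987906044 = 1686.81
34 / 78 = 17 / 39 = 0.44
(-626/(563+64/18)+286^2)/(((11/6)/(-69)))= -172667878380/56089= -3078462.41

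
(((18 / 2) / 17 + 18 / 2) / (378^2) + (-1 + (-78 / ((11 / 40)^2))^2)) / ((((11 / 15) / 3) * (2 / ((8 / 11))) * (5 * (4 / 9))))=2101787372227383 / 2951420626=712127.36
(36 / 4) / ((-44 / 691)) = -6219 / 44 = -141.34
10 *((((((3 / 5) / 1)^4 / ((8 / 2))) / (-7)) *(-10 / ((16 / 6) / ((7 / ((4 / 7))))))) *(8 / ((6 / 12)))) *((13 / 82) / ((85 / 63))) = 1393119 / 348500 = 4.00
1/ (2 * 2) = 1/ 4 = 0.25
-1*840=-840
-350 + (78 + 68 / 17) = -268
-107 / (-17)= 107 / 17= 6.29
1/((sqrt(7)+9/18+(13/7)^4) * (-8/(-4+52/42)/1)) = 6805463/233211938-823543 * sqrt(7)/349817907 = 0.02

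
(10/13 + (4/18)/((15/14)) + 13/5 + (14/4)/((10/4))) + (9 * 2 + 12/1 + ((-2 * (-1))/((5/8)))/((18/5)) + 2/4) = 127643/3510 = 36.37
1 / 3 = 0.33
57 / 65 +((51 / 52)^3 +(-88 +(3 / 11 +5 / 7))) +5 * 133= 31387337259 / 54134080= 579.81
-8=-8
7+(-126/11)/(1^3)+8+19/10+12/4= 929/110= 8.45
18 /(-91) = -18 /91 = -0.20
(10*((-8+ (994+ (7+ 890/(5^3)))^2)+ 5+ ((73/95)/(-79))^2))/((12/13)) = 18604068662719267/1689750750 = 11009948.46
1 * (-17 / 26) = -17 / 26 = -0.65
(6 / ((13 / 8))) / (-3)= -16 / 13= -1.23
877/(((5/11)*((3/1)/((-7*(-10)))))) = 45019.33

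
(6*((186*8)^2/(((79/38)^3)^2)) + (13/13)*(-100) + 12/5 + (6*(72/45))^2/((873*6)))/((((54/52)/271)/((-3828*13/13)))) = -2614733180873024454286508608/15916151150237475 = -164281751045.95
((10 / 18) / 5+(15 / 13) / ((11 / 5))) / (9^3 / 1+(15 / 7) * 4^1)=0.00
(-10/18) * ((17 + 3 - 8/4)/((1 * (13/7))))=-70/13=-5.38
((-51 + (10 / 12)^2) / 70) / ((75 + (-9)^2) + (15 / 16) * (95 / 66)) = -79684 / 17446905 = -0.00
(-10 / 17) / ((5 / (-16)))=32 / 17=1.88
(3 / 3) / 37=1 / 37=0.03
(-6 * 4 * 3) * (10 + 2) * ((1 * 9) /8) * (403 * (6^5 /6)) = -507663936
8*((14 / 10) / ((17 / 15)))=168 / 17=9.88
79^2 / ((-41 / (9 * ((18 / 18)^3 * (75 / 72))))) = -468075 / 328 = -1427.06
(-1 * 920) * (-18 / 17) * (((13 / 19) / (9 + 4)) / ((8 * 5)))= 414 / 323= 1.28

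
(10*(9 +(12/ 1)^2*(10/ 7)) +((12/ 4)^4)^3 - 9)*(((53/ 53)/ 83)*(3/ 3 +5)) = 22410324/ 581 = 38571.99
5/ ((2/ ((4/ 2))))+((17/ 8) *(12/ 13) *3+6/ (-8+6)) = 205/ 26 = 7.88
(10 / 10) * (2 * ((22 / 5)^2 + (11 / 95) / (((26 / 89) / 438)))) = 2383106 / 6175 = 385.93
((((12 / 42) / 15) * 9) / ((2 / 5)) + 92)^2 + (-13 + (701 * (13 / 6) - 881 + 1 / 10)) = 6738461 / 735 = 9167.97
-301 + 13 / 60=-18047 / 60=-300.78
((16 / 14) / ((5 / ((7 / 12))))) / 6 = 1 / 45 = 0.02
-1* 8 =-8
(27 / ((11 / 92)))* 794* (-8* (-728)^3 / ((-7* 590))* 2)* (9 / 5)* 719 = -5627682383931998208 / 16225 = -346852535219229.47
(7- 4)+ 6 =9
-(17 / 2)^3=-4913 / 8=-614.12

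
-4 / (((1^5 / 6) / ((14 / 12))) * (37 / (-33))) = 924 / 37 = 24.97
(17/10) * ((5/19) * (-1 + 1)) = 0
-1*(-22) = 22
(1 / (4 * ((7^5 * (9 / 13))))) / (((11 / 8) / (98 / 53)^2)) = 104 / 1946637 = 0.00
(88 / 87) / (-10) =-44 / 435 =-0.10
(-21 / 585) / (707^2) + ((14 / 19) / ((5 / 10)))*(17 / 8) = 1656999397 / 529125870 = 3.13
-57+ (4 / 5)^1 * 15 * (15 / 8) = -69 / 2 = -34.50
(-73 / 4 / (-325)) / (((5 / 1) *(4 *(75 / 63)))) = 1533 / 650000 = 0.00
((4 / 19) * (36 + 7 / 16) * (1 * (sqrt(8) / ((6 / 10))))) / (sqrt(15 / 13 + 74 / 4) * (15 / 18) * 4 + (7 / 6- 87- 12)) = -2022215 * sqrt(2) / 7560613- 5300 * sqrt(6643) / 7560613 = -0.44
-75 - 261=-336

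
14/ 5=2.80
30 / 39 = 10 / 13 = 0.77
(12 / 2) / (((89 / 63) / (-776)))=-293328 / 89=-3295.82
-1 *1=-1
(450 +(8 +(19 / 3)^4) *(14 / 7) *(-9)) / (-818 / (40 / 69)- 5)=5157760 / 254889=20.24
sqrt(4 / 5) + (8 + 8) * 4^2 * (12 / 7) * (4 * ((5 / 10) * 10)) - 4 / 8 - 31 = 2 * sqrt(5) / 5 + 122439 / 14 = 8746.54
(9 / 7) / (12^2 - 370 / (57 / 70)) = -513 / 123844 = -0.00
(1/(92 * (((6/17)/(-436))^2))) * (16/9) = 54937744/1863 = 29488.86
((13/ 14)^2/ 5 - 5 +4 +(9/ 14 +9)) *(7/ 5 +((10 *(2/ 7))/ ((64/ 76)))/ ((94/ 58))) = 198584693/ 6448400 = 30.80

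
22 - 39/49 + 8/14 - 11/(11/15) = 332/49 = 6.78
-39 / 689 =-3 / 53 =-0.06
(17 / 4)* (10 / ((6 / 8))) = 170 / 3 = 56.67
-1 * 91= -91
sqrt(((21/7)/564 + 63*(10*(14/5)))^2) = 331633/188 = 1764.01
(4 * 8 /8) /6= 2 /3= 0.67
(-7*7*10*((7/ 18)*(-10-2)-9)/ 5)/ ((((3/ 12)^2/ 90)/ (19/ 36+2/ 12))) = 4018000/ 3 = 1339333.33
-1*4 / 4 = -1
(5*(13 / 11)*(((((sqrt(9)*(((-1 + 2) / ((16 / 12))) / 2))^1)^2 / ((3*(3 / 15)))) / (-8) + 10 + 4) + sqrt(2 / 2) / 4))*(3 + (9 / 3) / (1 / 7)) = 126945 / 64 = 1983.52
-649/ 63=-10.30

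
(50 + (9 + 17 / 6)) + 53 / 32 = 6095 / 96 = 63.49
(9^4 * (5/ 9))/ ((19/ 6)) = 21870/ 19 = 1151.05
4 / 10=2 / 5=0.40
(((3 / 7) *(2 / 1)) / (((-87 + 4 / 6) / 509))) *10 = -91620 / 1813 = -50.54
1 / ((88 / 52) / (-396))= -234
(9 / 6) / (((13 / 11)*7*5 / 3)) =99 / 910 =0.11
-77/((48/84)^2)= -3773/16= -235.81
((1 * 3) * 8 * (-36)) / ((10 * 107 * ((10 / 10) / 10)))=-864 / 107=-8.07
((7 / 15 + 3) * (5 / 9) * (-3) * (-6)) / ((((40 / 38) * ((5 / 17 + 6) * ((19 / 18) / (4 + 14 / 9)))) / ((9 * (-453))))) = -12013560 / 107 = -112276.26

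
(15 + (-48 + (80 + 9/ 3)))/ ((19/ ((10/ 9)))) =500/ 171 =2.92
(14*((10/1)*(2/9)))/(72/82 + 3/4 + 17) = 9184/5499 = 1.67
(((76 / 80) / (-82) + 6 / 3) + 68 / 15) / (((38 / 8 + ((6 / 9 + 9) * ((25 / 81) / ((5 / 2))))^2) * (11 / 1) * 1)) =57415311 / 597915710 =0.10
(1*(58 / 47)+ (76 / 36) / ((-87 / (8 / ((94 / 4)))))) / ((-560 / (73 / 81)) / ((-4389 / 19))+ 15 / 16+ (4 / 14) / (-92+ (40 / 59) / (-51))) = 280814266052320 / 830292318665379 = 0.34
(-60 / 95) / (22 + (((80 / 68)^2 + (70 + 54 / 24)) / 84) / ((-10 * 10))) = -0.03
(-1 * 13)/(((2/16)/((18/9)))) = -208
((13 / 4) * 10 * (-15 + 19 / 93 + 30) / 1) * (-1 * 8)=-367640 / 93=-3953.12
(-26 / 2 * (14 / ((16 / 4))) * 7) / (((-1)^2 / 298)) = -94913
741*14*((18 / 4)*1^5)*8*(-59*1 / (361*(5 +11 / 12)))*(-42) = 584490816 / 1349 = 433277.11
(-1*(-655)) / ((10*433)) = 131 / 866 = 0.15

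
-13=-13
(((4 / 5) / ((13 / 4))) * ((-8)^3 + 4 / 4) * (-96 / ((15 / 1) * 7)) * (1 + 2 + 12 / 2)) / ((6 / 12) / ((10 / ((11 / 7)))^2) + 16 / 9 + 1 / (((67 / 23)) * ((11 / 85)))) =874644148224 / 3754337509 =232.97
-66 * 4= -264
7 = 7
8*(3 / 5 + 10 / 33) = 1192 / 165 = 7.22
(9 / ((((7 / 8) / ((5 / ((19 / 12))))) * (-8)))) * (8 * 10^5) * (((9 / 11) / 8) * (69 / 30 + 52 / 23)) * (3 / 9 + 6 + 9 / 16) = -351559237500 / 33649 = -10447836.12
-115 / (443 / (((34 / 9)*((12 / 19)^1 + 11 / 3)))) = -957950 / 227259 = -4.22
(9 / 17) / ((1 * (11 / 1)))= 9 / 187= 0.05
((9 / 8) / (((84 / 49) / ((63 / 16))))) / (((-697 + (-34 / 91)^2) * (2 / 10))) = -0.02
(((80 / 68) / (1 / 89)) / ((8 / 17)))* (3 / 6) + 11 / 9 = 4049 / 36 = 112.47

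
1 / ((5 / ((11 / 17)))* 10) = 11 / 850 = 0.01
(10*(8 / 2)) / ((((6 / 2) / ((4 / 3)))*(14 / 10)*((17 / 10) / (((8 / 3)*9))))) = 64000 / 357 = 179.27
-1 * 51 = -51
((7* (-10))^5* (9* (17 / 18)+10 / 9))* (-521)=75743266550000 / 9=8415918505555.56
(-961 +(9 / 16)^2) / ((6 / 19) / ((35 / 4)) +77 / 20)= -163546775 / 661568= -247.21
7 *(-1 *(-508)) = 3556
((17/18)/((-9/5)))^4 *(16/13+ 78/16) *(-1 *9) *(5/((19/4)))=-4.38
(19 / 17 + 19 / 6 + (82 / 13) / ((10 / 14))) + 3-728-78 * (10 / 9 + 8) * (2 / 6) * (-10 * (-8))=-391096991 / 19890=-19663.00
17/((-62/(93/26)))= -51/52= -0.98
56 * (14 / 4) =196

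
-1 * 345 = -345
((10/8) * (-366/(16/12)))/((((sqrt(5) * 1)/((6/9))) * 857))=-183 * sqrt(5)/3428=-0.12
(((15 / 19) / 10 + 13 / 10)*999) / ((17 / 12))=1570428 / 1615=972.40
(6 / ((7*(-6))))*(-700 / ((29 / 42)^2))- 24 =156216 / 841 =185.75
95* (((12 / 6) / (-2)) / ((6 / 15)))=-475 / 2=-237.50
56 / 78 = 28 / 39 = 0.72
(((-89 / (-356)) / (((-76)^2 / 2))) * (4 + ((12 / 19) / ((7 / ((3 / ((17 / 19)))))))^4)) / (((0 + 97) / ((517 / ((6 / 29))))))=3012900698225 / 337060622959536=0.01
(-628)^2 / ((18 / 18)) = 394384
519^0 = 1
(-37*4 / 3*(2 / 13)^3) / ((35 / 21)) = -1184 / 10985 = -0.11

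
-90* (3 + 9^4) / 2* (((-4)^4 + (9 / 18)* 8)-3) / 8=-18978165 / 2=-9489082.50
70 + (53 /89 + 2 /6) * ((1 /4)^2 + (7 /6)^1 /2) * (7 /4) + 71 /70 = 16162529 /224280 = 72.06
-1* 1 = -1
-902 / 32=-451 / 16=-28.19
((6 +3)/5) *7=63/5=12.60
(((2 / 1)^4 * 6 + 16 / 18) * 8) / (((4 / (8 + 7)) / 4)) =34880 / 3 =11626.67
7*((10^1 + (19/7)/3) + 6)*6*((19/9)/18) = 6745/81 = 83.27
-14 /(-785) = 14 /785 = 0.02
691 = 691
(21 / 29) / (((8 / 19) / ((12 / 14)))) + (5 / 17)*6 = 6387 / 1972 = 3.24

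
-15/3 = -5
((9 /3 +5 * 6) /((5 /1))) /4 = 33 /20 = 1.65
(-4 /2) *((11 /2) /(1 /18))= -198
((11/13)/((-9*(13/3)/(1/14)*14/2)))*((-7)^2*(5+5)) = -0.11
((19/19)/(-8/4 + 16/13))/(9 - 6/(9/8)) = -0.35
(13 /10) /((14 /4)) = 13 /35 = 0.37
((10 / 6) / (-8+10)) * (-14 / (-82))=35 / 246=0.14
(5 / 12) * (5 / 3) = 25 / 36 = 0.69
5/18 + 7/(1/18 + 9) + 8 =26555/2934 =9.05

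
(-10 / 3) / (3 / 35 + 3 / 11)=-1925 / 207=-9.30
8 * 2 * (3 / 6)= 8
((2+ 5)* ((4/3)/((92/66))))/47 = 154/1081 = 0.14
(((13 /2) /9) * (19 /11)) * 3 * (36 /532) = 39 /154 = 0.25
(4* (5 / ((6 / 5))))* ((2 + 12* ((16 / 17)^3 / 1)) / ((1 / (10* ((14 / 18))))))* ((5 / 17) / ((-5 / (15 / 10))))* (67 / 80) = -345758525 / 3006756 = -114.99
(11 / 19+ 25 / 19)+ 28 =568 / 19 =29.89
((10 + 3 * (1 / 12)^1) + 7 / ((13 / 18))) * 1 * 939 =973743 / 52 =18725.83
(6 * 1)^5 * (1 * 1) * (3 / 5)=23328 / 5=4665.60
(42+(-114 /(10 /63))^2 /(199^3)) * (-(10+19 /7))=-105369950937 /197014975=-534.83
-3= -3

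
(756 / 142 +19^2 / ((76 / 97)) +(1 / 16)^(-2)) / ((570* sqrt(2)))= 205069* sqrt(2) / 323760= 0.90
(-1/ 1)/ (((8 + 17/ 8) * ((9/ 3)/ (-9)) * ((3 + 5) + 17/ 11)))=88/ 2835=0.03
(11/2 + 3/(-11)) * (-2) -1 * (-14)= 39/11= 3.55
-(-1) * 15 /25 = 3 /5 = 0.60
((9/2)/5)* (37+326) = 3267/10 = 326.70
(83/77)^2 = 6889/5929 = 1.16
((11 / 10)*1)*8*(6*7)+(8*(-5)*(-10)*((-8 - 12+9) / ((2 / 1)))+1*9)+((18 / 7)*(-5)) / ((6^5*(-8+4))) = -110158247 / 60480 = -1821.40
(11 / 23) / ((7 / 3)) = 33 / 161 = 0.20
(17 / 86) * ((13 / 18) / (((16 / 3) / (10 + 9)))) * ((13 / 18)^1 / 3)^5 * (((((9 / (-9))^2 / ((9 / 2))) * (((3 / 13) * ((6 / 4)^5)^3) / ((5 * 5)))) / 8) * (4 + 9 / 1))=1559059307 / 2597113036800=0.00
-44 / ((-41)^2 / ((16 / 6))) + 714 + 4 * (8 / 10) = 18082438 / 25215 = 717.13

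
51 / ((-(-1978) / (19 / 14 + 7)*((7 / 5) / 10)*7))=149175 / 678454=0.22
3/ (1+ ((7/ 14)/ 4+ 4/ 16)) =24/ 11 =2.18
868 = 868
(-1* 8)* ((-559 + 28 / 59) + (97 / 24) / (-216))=170834075 / 38232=4468.35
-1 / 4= -0.25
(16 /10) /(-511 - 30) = -8 /2705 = -0.00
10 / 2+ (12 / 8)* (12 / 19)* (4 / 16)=199 / 38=5.24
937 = 937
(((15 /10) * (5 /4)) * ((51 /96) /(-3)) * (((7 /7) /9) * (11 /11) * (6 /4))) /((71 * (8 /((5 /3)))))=-425 /2617344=-0.00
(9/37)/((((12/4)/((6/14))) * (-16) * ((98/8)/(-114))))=0.02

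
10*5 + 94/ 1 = 144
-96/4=-24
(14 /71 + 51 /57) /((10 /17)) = 25041 /13490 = 1.86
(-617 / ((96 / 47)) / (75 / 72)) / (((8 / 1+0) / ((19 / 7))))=-550981 / 5600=-98.39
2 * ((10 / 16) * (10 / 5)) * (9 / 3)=15 / 2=7.50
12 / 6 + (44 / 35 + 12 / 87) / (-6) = 1794 / 1015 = 1.77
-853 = -853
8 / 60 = 2 / 15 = 0.13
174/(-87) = -2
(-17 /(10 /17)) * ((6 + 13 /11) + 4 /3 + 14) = -214727 /330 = -650.69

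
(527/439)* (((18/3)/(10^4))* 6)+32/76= 8870117/20852500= 0.43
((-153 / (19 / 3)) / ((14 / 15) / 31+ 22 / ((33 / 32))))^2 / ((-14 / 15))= -683317488375 / 498750735224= -1.37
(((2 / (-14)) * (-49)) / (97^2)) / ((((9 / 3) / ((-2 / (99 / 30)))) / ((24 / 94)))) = -0.00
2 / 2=1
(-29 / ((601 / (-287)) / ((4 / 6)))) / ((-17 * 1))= -16646 / 30651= -0.54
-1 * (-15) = 15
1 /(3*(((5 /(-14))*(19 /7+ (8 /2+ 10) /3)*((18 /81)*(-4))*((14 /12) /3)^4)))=236196 /37975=6.22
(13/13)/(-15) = -1/15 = -0.07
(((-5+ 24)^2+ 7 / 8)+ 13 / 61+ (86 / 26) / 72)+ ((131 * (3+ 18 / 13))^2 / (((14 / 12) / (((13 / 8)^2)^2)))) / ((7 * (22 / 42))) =605660939455625 / 1125476352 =538137.42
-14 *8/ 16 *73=-511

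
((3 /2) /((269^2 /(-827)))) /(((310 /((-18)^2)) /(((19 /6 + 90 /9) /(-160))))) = 5291973 /3589105600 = 0.00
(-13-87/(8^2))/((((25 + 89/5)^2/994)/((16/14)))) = -1631225/183184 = -8.90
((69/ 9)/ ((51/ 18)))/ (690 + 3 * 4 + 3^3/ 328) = 15088/ 3914811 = 0.00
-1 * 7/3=-7/3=-2.33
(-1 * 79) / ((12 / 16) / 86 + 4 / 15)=-407640 / 1421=-286.87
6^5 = 7776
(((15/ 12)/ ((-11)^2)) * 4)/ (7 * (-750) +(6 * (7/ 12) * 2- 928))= -5/ 746691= -0.00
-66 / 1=-66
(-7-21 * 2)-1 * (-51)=2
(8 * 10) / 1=80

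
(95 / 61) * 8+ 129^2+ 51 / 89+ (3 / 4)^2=1446684701 / 86864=16654.59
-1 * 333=-333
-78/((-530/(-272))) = -10608/265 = -40.03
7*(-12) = -84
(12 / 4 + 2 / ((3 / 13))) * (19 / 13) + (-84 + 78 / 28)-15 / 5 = -36671 / 546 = -67.16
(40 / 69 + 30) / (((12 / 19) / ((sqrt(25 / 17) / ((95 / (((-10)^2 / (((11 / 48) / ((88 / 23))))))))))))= 1031.88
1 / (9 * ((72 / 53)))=53 / 648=0.08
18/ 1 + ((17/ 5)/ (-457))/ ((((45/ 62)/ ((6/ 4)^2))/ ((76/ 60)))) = 6159487/ 342750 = 17.97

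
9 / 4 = 2.25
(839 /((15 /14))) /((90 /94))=552062 /675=817.87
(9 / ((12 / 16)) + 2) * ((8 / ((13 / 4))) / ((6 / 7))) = 1568 / 39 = 40.21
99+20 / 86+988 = 1087.23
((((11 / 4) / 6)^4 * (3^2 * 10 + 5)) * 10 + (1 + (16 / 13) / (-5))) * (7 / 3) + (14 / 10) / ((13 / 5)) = 3238603949 / 32348160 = 100.12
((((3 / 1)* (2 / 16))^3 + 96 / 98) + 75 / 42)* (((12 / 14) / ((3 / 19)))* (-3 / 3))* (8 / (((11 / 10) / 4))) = -6716405 / 15092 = -445.03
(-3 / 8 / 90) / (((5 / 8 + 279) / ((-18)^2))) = -54 / 11185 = -0.00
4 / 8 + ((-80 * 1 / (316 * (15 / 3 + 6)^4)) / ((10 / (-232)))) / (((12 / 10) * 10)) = 3470149 / 6939834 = 0.50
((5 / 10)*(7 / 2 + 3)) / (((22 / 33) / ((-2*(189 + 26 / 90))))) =-55367 / 30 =-1845.57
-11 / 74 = -0.15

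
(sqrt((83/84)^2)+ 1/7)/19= 0.06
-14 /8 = -7 /4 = -1.75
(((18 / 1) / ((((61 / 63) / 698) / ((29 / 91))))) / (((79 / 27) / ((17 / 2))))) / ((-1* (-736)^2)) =-376288659 / 16967814656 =-0.02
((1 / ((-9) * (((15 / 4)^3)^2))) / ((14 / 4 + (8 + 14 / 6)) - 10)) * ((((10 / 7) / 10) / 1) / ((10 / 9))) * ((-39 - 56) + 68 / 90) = 0.00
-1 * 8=-8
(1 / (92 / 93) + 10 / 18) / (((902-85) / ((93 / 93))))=1297 / 676476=0.00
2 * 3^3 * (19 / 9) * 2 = 228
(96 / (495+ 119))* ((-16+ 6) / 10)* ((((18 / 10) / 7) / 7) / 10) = -216 / 376075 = -0.00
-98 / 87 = -1.13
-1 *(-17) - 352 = -335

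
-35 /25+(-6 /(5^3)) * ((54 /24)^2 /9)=-1427 /1000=-1.43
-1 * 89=-89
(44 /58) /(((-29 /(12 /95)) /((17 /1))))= -0.06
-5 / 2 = -2.50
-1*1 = -1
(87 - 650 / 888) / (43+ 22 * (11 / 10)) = 191515 / 149184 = 1.28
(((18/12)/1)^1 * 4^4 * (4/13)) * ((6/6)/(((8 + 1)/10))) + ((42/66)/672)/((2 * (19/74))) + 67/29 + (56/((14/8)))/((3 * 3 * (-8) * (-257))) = 779124037847/5831942688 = 133.60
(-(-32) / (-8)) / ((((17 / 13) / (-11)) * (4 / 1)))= 143 / 17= 8.41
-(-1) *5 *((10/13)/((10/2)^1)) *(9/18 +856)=8565/13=658.85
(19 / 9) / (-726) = -19 / 6534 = -0.00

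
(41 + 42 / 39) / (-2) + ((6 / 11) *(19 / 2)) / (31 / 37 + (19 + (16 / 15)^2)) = -259590731 / 12485473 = -20.79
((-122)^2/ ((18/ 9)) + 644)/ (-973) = -8086/ 973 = -8.31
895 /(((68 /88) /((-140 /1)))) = -2756600 /17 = -162152.94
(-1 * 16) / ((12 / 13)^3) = -2197 / 108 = -20.34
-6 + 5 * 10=44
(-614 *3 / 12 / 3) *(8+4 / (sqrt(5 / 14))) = -1228 / 3 - 614 *sqrt(70) / 15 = -751.81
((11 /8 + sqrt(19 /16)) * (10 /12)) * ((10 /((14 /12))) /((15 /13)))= 65 * sqrt(19) /42 + 715 /84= 15.26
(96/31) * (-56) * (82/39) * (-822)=120787968/403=299722.00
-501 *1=-501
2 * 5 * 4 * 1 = 40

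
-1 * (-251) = 251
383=383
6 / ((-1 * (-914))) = 3 / 457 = 0.01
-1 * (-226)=226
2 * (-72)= -144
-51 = -51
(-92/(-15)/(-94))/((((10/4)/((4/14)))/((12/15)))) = -736/123375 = -0.01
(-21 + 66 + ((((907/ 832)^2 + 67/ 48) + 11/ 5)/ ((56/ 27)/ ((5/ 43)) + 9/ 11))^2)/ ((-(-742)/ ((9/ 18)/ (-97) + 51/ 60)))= 0.05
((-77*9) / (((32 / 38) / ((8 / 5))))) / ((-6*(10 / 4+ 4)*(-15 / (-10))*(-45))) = -1463 / 2925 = -0.50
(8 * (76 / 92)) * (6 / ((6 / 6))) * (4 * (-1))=-3648 / 23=-158.61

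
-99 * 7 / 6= -231 / 2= -115.50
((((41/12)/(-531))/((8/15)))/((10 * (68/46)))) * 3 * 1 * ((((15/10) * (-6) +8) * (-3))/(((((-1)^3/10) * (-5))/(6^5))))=-229149/2006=-114.23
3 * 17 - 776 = -725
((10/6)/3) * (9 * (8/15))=8/3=2.67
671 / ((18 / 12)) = 447.33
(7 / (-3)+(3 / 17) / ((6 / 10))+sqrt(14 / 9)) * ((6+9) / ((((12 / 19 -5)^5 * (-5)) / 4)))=-1030057184 / 66963690931+9904396 * sqrt(14) / 3939040643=-0.01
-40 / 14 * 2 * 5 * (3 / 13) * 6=-3600 / 91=-39.56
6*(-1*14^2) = -1176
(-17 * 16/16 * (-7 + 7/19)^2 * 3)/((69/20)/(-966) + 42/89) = -20177125920/4213231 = -4788.99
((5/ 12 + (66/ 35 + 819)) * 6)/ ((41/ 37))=12763039/ 2870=4447.05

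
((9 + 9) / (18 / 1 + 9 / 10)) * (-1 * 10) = -200 / 21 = -9.52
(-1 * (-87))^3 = 658503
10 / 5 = 2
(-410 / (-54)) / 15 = 41 / 81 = 0.51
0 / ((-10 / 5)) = 0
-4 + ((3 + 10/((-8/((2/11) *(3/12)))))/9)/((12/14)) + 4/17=-273307/80784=-3.38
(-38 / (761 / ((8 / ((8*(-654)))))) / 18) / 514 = 19 / 2302332444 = 0.00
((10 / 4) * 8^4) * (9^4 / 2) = 33592320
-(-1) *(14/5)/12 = 0.23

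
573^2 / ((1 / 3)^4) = 26594649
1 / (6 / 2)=0.33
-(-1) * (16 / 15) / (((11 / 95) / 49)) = 14896 / 33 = 451.39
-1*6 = -6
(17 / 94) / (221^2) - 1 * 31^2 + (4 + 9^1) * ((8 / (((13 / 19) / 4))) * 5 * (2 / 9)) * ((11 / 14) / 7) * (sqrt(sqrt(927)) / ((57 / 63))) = -498.55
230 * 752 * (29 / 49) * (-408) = -2046462720 / 49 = -41764545.31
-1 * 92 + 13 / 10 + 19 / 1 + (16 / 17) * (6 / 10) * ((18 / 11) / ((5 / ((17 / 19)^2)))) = -14206659 / 198550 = -71.55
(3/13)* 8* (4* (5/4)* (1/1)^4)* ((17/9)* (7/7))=680/39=17.44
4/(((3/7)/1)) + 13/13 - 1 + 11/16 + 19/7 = 4279/336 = 12.74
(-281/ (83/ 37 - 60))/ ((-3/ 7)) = -72779/ 6411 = -11.35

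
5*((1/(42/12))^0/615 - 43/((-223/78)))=2062933/27429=75.21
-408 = -408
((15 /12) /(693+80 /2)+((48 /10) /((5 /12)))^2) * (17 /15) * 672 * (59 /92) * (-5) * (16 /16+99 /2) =-172454634083893 /10536875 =-16366772.32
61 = 61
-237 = -237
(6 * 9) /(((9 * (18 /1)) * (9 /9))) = 1 /3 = 0.33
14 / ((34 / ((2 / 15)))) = 14 / 255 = 0.05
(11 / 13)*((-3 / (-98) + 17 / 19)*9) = 170577 / 24206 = 7.05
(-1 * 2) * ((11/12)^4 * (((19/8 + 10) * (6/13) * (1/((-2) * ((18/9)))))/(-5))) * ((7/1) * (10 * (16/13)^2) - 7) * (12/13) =-2695510587/73116160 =-36.87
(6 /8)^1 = 3 /4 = 0.75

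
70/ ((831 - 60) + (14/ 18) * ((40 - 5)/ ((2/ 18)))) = 35/ 508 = 0.07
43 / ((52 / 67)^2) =193027 / 2704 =71.39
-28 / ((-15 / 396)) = 3696 / 5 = 739.20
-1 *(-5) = 5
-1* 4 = -4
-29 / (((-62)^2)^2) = -0.00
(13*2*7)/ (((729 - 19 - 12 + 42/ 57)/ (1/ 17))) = 0.02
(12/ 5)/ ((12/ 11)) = 11/ 5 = 2.20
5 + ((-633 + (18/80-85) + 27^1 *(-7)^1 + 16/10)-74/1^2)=-38967/40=-974.18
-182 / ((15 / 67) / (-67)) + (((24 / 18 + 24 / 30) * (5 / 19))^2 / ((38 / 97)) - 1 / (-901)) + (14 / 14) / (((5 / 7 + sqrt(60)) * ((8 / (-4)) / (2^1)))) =166619967946376 / 3059079705 - 98 * sqrt(15) / 2915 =54467.22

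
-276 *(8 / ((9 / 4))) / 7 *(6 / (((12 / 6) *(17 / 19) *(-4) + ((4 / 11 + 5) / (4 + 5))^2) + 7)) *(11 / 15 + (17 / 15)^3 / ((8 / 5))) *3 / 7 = -4222598589 / 1406300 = -3002.63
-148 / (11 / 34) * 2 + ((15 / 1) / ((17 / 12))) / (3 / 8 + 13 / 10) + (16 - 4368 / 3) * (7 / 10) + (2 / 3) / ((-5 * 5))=-1800994658 / 939675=-1916.61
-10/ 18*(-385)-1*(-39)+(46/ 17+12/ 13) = 510214/ 1989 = 256.52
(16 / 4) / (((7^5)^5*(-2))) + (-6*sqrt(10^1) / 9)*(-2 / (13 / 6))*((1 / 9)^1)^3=-2 / 1341068619663964900807 + 8*sqrt(10) / 9477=0.00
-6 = -6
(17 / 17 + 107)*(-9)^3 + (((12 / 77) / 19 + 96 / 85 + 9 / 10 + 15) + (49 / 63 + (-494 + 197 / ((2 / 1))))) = -17707832693 / 223839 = -79109.68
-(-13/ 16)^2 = -169/ 256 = -0.66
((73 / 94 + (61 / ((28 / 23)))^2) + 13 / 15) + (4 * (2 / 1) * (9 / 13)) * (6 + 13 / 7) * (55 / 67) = 1226699974439 / 481419120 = 2548.09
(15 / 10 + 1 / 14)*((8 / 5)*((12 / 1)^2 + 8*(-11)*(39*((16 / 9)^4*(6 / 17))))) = -1862605184 / 61965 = -30058.99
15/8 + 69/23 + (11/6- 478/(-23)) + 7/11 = 170789/6072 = 28.13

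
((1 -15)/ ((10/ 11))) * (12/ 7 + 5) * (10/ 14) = -517/ 7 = -73.86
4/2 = 2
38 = 38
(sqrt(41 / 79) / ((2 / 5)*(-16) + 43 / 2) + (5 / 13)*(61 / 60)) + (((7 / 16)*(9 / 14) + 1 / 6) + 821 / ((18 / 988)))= 10*sqrt(3239) / 11929 + 168721925 / 3744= 45064.66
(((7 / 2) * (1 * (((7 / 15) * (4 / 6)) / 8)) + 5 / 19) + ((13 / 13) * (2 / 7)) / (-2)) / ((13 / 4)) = 12277 / 155610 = 0.08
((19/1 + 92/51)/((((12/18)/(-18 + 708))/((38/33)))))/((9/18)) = 9273140/187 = 49588.98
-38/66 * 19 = -10.94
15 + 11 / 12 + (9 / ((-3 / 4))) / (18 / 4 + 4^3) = 25879 / 1644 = 15.74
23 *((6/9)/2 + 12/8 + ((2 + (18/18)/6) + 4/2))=138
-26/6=-13/3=-4.33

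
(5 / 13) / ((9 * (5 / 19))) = 19 / 117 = 0.16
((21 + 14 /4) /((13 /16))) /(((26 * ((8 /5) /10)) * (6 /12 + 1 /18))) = 2205 /169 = 13.05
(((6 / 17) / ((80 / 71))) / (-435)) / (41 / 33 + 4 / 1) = -2343 / 17057800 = -0.00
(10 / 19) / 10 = 1 / 19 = 0.05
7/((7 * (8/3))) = 3/8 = 0.38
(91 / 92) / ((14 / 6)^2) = 117 / 644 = 0.18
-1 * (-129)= 129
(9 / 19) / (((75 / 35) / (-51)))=-1071 / 95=-11.27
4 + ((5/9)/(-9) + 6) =805/81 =9.94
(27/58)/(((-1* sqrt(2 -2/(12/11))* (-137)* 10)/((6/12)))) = 27* sqrt(6)/158920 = 0.00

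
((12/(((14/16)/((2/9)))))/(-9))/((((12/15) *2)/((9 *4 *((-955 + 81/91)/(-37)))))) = -13891840/70707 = -196.47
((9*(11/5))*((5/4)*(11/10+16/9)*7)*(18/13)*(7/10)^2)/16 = 8794863/416000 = 21.14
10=10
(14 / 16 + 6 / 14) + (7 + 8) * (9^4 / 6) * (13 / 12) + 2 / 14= 497583 / 28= 17770.82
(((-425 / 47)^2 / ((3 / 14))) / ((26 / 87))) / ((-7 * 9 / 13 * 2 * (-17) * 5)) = 61625 / 39762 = 1.55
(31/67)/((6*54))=31/21708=0.00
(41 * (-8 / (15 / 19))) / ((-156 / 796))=1240168 / 585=2119.95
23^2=529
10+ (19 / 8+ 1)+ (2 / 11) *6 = 1273 / 88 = 14.47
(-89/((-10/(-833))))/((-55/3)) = 222411/550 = 404.38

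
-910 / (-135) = 182 / 27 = 6.74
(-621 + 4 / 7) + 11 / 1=-4266 / 7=-609.43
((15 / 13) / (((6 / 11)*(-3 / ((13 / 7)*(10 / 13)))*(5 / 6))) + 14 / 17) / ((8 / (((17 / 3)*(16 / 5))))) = -1192 / 1365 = -0.87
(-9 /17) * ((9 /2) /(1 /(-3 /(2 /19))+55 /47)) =-216999 /103394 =-2.10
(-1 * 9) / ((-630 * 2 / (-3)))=-3 / 140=-0.02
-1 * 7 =-7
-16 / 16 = -1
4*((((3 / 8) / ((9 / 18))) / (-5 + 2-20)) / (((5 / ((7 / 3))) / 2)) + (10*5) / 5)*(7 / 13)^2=224714 / 19435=11.56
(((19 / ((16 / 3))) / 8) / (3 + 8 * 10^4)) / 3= 19 / 10240384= 0.00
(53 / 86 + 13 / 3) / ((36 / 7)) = 8939 / 9288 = 0.96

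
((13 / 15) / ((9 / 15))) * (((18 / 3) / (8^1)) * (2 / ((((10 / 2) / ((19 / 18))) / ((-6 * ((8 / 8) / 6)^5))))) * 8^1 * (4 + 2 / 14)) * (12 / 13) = -551 / 51030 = -0.01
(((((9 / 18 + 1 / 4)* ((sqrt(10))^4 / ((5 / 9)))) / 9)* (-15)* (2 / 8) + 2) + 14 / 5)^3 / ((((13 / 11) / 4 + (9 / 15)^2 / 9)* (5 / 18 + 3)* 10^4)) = -11985021279 / 967600000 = -12.39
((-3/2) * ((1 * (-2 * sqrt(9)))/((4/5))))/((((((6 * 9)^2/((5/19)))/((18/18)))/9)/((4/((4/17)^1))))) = 425/2736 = 0.16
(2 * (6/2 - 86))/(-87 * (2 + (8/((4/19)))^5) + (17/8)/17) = 1328/55147678319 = 0.00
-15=-15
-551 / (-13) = 551 / 13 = 42.38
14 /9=1.56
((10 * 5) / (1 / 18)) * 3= 2700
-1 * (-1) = 1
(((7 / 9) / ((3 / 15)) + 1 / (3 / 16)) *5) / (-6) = -7.69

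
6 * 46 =276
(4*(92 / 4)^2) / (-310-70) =-5.57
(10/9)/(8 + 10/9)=0.12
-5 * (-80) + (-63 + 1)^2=4244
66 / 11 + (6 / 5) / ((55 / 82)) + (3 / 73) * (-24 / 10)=154386 / 20075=7.69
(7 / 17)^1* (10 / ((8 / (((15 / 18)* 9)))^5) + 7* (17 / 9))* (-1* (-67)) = 45287646943 / 80216064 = 564.57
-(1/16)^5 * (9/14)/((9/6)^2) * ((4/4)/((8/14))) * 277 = -277/2097152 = -0.00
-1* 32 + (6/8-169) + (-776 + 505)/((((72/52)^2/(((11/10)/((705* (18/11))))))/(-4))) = -1026404023/5139450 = -199.71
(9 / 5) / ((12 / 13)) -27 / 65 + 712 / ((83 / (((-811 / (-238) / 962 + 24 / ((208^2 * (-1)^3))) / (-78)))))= 147823894039 / 96346974360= 1.53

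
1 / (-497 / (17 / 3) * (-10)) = 17 / 14910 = 0.00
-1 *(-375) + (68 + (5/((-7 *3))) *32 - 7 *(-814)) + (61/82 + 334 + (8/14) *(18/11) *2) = 122554645/18942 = 6469.99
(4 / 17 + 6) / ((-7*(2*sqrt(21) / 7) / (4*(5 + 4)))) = -636*sqrt(21) / 119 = -24.49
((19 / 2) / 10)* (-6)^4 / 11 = 6156 / 55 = 111.93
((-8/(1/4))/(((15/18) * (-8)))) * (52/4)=312/5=62.40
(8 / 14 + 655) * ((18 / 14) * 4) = 165204 / 49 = 3371.51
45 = 45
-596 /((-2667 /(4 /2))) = 1192 /2667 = 0.45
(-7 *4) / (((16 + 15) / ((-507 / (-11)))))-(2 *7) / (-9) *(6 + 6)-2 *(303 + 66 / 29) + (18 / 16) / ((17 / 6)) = -633.12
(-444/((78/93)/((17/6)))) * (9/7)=-175491/91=-1928.47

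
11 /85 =0.13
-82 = -82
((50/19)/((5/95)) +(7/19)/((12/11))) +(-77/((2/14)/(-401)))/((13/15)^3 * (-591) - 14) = -50291541857/102271452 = -491.75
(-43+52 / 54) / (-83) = 1135 / 2241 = 0.51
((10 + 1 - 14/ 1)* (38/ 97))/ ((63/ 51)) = -646/ 679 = -0.95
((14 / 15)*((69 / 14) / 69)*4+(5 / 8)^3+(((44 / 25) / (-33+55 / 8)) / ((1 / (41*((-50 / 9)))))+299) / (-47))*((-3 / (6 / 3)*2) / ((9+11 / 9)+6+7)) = 381293889 / 477790720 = 0.80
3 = 3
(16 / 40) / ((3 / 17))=34 / 15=2.27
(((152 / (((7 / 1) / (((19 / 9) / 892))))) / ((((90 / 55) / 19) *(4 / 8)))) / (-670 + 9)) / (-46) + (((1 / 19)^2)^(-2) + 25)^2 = 32659733302443678917 / 1922282523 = 16990079716.00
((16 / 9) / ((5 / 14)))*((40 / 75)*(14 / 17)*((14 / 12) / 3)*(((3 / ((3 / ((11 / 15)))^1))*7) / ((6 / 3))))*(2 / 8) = 845152 / 1549125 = 0.55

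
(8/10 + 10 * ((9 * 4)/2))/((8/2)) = 226/5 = 45.20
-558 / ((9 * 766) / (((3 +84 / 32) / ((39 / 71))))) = -33015 / 39832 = -0.83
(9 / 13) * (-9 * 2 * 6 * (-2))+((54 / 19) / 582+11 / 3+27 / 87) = 320002897 / 2084433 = 153.52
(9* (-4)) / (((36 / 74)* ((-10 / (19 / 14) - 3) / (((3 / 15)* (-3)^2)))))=12654 / 985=12.85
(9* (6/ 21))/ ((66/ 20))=60/ 77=0.78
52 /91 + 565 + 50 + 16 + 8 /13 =632.19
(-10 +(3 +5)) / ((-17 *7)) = 2 / 119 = 0.02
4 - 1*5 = -1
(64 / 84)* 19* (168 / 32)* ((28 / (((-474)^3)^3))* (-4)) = 0.00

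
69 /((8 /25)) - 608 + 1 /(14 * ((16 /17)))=-87875 /224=-392.30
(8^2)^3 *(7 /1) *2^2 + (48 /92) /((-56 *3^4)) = 63814238207 /8694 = 7340032.00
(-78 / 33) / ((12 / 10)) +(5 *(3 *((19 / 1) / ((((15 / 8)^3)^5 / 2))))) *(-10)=-155916814509622927 / 64224437255859375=-2.43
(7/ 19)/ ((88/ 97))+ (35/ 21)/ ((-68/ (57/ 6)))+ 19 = 817471/ 42636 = 19.17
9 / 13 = 0.69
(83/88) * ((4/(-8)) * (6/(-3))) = 83/88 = 0.94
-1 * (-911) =911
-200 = -200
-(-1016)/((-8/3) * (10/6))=-1143/5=-228.60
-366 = -366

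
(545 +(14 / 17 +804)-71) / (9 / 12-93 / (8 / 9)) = -173920 / 14127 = -12.31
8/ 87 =0.09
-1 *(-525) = 525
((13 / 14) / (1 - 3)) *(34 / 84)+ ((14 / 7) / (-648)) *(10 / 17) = -102419 / 539784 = -0.19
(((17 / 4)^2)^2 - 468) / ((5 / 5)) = -36287 / 256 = -141.75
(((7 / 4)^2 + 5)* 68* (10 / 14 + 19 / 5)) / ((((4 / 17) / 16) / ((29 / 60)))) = 28470257 / 350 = 81343.59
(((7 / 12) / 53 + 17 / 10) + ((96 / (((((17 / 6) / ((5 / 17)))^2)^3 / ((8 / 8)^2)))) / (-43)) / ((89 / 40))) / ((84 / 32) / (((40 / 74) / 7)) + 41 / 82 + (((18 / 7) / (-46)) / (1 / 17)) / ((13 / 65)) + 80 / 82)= 640654152943188703143689816 / 11501714027689375324326864987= 0.06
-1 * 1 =-1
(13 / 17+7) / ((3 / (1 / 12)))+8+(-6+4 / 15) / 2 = 1364 / 255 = 5.35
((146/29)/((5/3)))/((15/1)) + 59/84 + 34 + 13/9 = 6640817/182700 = 36.35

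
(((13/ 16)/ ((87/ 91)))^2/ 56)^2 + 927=927.00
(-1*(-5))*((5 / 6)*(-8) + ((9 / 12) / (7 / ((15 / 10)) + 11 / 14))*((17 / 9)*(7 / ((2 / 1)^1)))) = -79105 / 2748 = -28.79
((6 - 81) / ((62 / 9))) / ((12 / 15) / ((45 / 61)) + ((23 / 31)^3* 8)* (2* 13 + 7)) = -145951875 / 1459977608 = -0.10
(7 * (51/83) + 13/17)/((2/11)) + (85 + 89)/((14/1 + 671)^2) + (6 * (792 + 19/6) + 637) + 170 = 3711509934714/662076475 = 5605.86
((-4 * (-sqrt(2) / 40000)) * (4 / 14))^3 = sqrt(2) / 21437500000000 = 0.00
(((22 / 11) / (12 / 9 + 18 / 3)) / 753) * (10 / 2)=5 / 2761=0.00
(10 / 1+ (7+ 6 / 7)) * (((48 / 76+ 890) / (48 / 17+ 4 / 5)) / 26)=89898125 / 532532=168.81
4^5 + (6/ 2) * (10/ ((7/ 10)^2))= 53176/ 49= 1085.22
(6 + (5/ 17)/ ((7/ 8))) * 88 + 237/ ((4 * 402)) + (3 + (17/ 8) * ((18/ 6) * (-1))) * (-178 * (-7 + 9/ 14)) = -26002555/ 7973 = -3261.33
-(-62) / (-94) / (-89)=31 / 4183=0.01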